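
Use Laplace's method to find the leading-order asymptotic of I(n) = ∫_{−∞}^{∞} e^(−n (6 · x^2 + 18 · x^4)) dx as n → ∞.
I(n) ~ sqrt(π/(6n))

φ(x) = 6 · x^2 + 18 · x^4 has its unique global minimum at x* = 0 (since φ'(x) = 12x + 72x^3 = 0 only at x = 0 for real x with both coefficients positive, and φ → ∞ as |x| → ∞). At x* = 0, φ(0) = 0 and φ''(0) = 12. Laplace's method then gives
  I(n) ~ sqrt(2π / (n · φ''(0))) · e^(−n φ(0)) = sqrt(2π / (12n)) = sqrt(π/(6n)).
The 18 · x^4 term contributes only at subleading order (an O(1/n) relative correction).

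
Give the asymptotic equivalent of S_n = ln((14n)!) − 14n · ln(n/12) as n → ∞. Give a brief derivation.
S_n ~ 14n · (ln 168 − 1) + O(ln n)

Stirling: ln((14n)!) = 14n ln(14n) − 14n + O(ln n).
  S_n = 14n ln(14n) − 14n − 14n ln(n/12) + O(ln n)
      = 14n ln(14n) − 14n ln n + 14n ln 12 − 14n + O(ln n)
      = 14n ln 14 + 14n ln 12 − 14n + O(ln n)
      = 14n (ln 168 − 1) + O(ln n).
Numerically ln(168) − 1 ≈ 4.1240.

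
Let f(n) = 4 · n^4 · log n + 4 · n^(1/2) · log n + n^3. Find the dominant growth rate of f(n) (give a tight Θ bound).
f(n) ∈ Θ(n^4 · log n)

Compare the terms by growth order. For large n, n^a · (log n)^b dominates n^a' · (log n)^b' iff a > a', or (a = a' and b > b'). Ranking the 3 terms shows the dominant one is 4 · n^4 · log n. Hence f(n) ∈ Θ(n^4 · log n).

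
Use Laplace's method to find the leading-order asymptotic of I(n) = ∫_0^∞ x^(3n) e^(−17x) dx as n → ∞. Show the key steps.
I(n) ~ (sqrt(2π·3n) / 17) · (3n/(17e))^(3n)

Write the integrand as exp(3n ln x − 17x) and set f(x) = 3n ln x − 17x. Then f'(x) = 3n/x − 17 = 0 at x* = 3n/17, and f''(x*) = −3n/x*^2 = −17^2/(3n). Laplace's method (interior maximum) gives
  I(n) ~ e^(f(x*)) · sqrt(2π / |f''(x*)|)
        = exp(3n ln(3n/17) − 3n) · sqrt(2π · 3n / 17^2)
        = (3n/17)^(3n) e^(−3n) · sqrt(2π·3n) / 17
        = (sqrt(2π·3n) / 17) · (3n/(17e))^(3n).
This matches Γ(3n+1)/17^(3n+1) with Stirling applied to Γ.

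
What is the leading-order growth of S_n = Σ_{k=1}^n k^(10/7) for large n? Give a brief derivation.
S_n ~ (7/17) · n^(17/7)

Integral comparison: Σ_{k=1}^n k^(10/7) = ∫_0^n x^(10/7) dx + O(n^(10/7)). The integral is n^(1 + 10/7) / (1 + 10/7) = n^((10+7)/7) / ((10+7)/7) = (7/17) · n^(17/7).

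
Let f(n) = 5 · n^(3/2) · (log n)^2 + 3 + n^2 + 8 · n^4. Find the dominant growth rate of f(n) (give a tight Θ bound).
f(n) ∈ Θ(n^4)

Compare the terms by growth order. For large n, n^a · (log n)^b dominates n^a' · (log n)^b' iff a > a', or (a = a' and b > b'). Ranking the 4 terms shows the dominant one is 8 · n^4. Hence f(n) ∈ Θ(n^4).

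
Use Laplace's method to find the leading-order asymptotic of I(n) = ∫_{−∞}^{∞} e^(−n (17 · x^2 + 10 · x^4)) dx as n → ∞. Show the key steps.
I(n) ~ sqrt(π/(17n))

φ(x) = 17 · x^2 + 10 · x^4 has its unique global minimum at x* = 0 (since φ'(x) = 34x + 40x^3 = 0 only at x = 0 for real x with both coefficients positive, and φ → ∞ as |x| → ∞). At x* = 0, φ(0) = 0 and φ''(0) = 34. Laplace's method then gives
  I(n) ~ sqrt(2π / (n · φ''(0))) · e^(−n φ(0)) = sqrt(2π / (34n)) = sqrt(π/(17n)).
The 10 · x^4 term contributes only at subleading order (an O(1/n) relative correction).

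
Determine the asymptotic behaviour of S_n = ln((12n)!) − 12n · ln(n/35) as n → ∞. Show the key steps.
S_n ~ 12n · (ln 420 − 1) + O(ln n)

Stirling: ln((12n)!) = 12n ln(12n) − 12n + O(ln n).
  S_n = 12n ln(12n) − 12n − 12n ln(n/35) + O(ln n)
      = 12n ln(12n) − 12n ln n + 12n ln 35 − 12n + O(ln n)
      = 12n ln 12 + 12n ln 35 − 12n + O(ln n)
      = 12n (ln 420 − 1) + O(ln n).
Numerically ln(420) − 1 ≈ 5.0403.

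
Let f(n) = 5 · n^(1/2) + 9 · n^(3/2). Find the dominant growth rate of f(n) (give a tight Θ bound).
f(n) ∈ Θ(n^(3/2))

Compare the terms by growth order. For large n, n^a · (log n)^b dominates n^a' · (log n)^b' iff a > a', or (a = a' and b > b'). Ranking the 2 terms shows the dominant one is 9 · n^(3/2). Hence f(n) ∈ Θ(n^(3/2)).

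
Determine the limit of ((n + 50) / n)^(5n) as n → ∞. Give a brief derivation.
lim = e^250

Rewrite as (1 + 50/n)^(5n). By the standard limit (1 + x/n)^n → e^x, we have (1 + 50/n)^n → e^50, and raising to the 5th power gives e^250.
More precisely, ln[(1 + 50/n)^(5n)] = 5n · ln(1 + 50/n) = 5n · (50/n + O(1/n^2)) = 250 + O(1/n) → 250.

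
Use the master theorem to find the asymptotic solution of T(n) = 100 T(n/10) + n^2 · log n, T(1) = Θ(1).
T(n) = Θ(n^2 · (log n)^2)

Here log_10 100 = 2 and f(n) = n^2 · log n = Θ(n^(log_10 100) · (log n)^1). This is the extended Case 2 of the master theorem (f matches the critical exponent up to log factors), giving T(n) = Θ(n^(log_10 100) · (log n)^(1+1)) = Θ(n^2 · (log n)^2).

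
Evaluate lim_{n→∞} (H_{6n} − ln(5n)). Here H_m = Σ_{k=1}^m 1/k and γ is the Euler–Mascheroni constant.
lim = ln(6/5) + γ

By Euler-Maclaurin, H_m = ln m + γ + O(1/m). So
  H_{6n} − ln(5n) = ln(6n) + γ − ln(5n) + O(1/n)
                       = ln(6/5) + γ + O(1/n).
Hence the limit is ln(6/5) + γ.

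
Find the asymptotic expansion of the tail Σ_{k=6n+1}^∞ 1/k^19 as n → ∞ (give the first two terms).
Σ_{k>6n} 1/k^19 = 1/(18 · (6n)^18) − 1/(2 · (6n)^19) + O(1/(6n)^20)

Compare to the integral: ∫_{6n}^∞ x^(−19) dx = [−x^(−18)/18]_{6n}^∞ = 1/((19−1)·(6n)^18). The Euler-Maclaurin correction adds −f(6n)/2 = −1/(2·(6n)^19). Euler-Maclaurin then gives
  Σ_{k>6n} 1/k^19 = ∫_{6n}^∞ dx/x^19 − 1/(2·(6n)^19) + O(1/(6n)^20).
(Equivalently this is ζ(19) − Σ_{k≤6n} 1/k^19.)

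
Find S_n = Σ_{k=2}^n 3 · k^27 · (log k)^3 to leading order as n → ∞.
S_n ~ 3 · n^28 · (log n)^3 / 28

By integral comparison, S_n = ∫_1^n 3 · x^27 · (log x)^3 dx + O(n^27 · (log n)^3). For the integral, the leading term of ∫_1^n x^27 (log x)^3 dx is n^28/28 · (log n)^3 (by repeated integration by parts; each step lowers the log-exponent and produces a relatively O(1/log n) correction). Hence S_n ~ 3 · n^28 · (log n)^3 / 28.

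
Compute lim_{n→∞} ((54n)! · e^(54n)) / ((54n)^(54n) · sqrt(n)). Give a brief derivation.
lim = sqrt(2π·54)

Stirling: (54n)! ~ sqrt(2π·54n) · (54n/e)^(54n). Hence
  (54n)! · e^(54n) / (54n)^(54n) ~ sqrt(2π·54n).
Dividing by sqrt(n): sqrt(2π·54n) / sqrt(n) = sqrt(2π·54) · n^((1−1)/2), so the limit is sqrt(2π·54).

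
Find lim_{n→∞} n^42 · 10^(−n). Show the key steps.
lim = 0

Exponentials with base > 1 dominate every fixed polynomial: for any fixed c, n^c / 10^n → 0 as n → ∞ (e.g. by the ratio test, or by writing 10^n = e^(n ln 10) and noting e^(n ln 10) / n^c → ∞). Hence n^42 · 10^(−n) = n^42 / 10^n → 0.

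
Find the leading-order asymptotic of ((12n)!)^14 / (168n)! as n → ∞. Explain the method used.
((12n)!)^14/(168n)! ~ ((2π·12n)^(13/2) / sqrt(14)) · 14^(−14·12n)  →  0

Write N = 12n. Stirling: N! ~ sqrt(2π N)(N/e)^N and (14N)! ~ sqrt(2π·14N)·(14N/e)^(14N).
  (N!)^14/(14N)! ~ (2π N)^(14/2) (N/e)^(14N) / [sqrt(2π·14N) (14N/e)^(14N)]
     = (2π N)^(14/2) / sqrt(2π·14N) · (N/(14N))^(14N)
     = (2π N)^((14−1)/2) / sqrt(14) · 14^(−14N).
Since 14^14 > 1, the factor 14^(−14N) decays exponentially, so the ratio → 0. Substituting N = 12n gives the stated form.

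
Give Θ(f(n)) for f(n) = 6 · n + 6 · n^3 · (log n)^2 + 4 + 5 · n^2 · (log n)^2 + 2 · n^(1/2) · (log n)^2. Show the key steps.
f(n) ∈ Θ(n^3 · (log n)^2)

Compare the terms by growth order. For large n, n^a · (log n)^b dominates n^a' · (log n)^b' iff a > a', or (a = a' and b > b'). Ranking the 5 terms shows the dominant one is 6 · n^3 · (log n)^2. Hence f(n) ∈ Θ(n^3 · (log n)^2).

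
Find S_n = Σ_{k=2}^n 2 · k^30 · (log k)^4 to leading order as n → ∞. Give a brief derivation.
S_n ~ 2 · n^31 · (log n)^4 / 31

By integral comparison, S_n = ∫_1^n 2 · x^30 · (log x)^4 dx + O(n^30 · (log n)^4). For the integral, the leading term of ∫_1^n x^30 (log x)^4 dx is n^31/31 · (log n)^4 (by repeated integration by parts; each step lowers the log-exponent and produces a relatively O(1/log n) correction). Hence S_n ~ 2 · n^31 · (log n)^4 / 31.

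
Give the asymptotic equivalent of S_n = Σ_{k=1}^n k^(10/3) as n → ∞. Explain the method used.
S_n ~ (3/13) · n^(13/3)

Integral comparison: Σ_{k=1}^n k^(10/3) = ∫_0^n x^(10/3) dx + O(n^(10/3)). The integral is n^(1 + 10/3) / (1 + 10/3) = n^((10+3)/3) / ((10+3)/3) = (3/13) · n^(13/3).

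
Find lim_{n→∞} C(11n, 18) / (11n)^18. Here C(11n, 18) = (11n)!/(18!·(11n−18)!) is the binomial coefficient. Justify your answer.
lim = 1/18! = 1/6402373705728000

With N = 11n → ∞: C(N, 18) / N^18 = [N(N−1)…(N−17)] / (18! · N^18) = (1/18!) · 1 · (1 − 1/(11n)) · … · (1 − 17/(11n)). Each factor → 1 as N → ∞, so the limit is 1/18! = 1/6402373705728000.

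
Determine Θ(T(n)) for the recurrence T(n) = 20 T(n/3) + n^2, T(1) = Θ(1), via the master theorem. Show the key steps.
T(n) = Θ(n^(log_3 20))

Master theorem: compare f(n) = n^2 to n^(log_3 20) where log_3 20 ≈ 2.727. Since 2 < log_3 20, we have f(n) = O(n^(log_3 20 − ε)) for some ε > 0 — Case 1. Hence T(n) = Θ(n^(log_3 20)).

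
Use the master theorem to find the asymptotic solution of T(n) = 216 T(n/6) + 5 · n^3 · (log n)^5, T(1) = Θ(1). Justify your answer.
T(n) = Θ(n^3 · (log n)^6)

Here log_6 216 = 3 and f(n) = 5 · n^3 · (log n)^5 = Θ(n^(log_6 216) · (log n)^5). This is the extended Case 2 of the master theorem (f matches the critical exponent up to log factors), giving T(n) = Θ(n^(log_6 216) · (log n)^(5+1)) = Θ(n^3 · (log n)^6).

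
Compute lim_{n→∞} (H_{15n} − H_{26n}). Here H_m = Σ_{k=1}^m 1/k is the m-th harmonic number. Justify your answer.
lim = ln(15/26)

Euler-Maclaurin gives H_m = ln m + γ + 1/(2m) + O(1/m^2). The γ and O(1/m) terms cancel in the difference:
  H_{15n} − H_{26n} = ln(15n) − ln(26n) + O(1/n) = ln(15/26) + O(1/n).
Hence the limit is ln(15/26).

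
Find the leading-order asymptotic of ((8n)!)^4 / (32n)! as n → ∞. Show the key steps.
((8n)!)^4/(32n)! ~ ((2π·8n)^(3/2) / 2) · 4^(−4·8n)  →  0

Write N = 8n. Stirling: N! ~ sqrt(2π N)(N/e)^N and (4N)! ~ sqrt(2π·4N)·(4N/e)^(4N).
  (N!)^4/(4N)! ~ (2π N)^(4/2) (N/e)^(4N) / [sqrt(2π·4N) (4N/e)^(4N)]
     = (2π N)^(4/2) / sqrt(2π·4N) · (N/(4N))^(4N)
     = (2π N)^((4−1)/2) / 2 · 4^(−4N).
Since 4^4 > 1, the factor 4^(−4N) decays exponentially, so the ratio → 0. Substituting N = 8n gives the stated form.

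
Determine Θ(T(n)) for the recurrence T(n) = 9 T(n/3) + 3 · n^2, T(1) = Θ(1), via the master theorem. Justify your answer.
T(n) = Θ(n^2 log n)

log_3 9 = 2, and f(n) = 3 · n^2 = Θ(n^(log_3 9)). This is Case 2 of the master theorem: T(n) = Θ(f(n) · log n) = Θ(n^2 log n).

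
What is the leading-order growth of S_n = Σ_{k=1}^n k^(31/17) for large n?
S_n ~ (17/48) · n^(48/17)

Integral comparison: Σ_{k=1}^n k^(31/17) = ∫_0^n x^(31/17) dx + O(n^(31/17)). The integral is n^(1 + 31/17) / (1 + 31/17) = n^((31+17)/17) / ((31+17)/17) = (17/48) · n^(48/17).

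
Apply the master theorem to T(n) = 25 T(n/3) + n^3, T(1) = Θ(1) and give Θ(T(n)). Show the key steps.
T(n) = Θ(n^3)

log_3 25 ≈ 2.930. f(n) = n^3 dominates n^(log_3 25) since 3 > 2.930, and the regularity condition a·f(n/b) = 25·(n/3)^3 = (25/27)·n^3 ≤ c·f(n) holds with c = 25/27 ≈ 0.926 < 1. So this is Case 3: T(n) = Θ(f(n)) = Θ(n^3).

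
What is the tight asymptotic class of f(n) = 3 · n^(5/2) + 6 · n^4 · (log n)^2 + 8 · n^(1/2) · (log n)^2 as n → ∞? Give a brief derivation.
f(n) ∈ Θ(n^4 · (log n)^2)

Compare the terms by growth order. For large n, n^a · (log n)^b dominates n^a' · (log n)^b' iff a > a', or (a = a' and b > b'). Ranking the 3 terms shows the dominant one is 6 · n^4 · (log n)^2. Hence f(n) ∈ Θ(n^4 · (log n)^2).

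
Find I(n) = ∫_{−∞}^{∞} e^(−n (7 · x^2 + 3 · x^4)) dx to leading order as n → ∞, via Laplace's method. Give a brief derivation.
I(n) ~ sqrt(π/(7n))

φ(x) = 7 · x^2 + 3 · x^4 has its unique global minimum at x* = 0 (since φ'(x) = 14x + 12x^3 = 0 only at x = 0 for real x with both coefficients positive, and φ → ∞ as |x| → ∞). At x* = 0, φ(0) = 0 and φ''(0) = 14. Laplace's method then gives
  I(n) ~ sqrt(2π / (n · φ''(0))) · e^(−n φ(0)) = sqrt(2π / (14n)) = sqrt(π/(7n)).
The 3 · x^4 term contributes only at subleading order (an O(1/n) relative correction).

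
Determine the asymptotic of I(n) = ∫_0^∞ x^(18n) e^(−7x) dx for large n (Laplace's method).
I(n) ~ (sqrt(2π·18n) / 7) · (18n/(7e))^(18n)

Write the integrand as exp(18n ln x − 7x) and set f(x) = 18n ln x − 7x. Then f'(x) = 18n/x − 7 = 0 at x* = 18n/7, and f''(x*) = −18n/x*^2 = −7^2/(18n). Laplace's method (interior maximum) gives
  I(n) ~ e^(f(x*)) · sqrt(2π / |f''(x*)|)
        = exp(18n ln(18n/7) − 18n) · sqrt(2π · 18n / 7^2)
        = (18n/7)^(18n) e^(−18n) · sqrt(2π·18n) / 7
        = (sqrt(2π·18n) / 7) · (18n/(7e))^(18n).
This matches Γ(18n+1)/7^(18n+1) with Stirling applied to Γ.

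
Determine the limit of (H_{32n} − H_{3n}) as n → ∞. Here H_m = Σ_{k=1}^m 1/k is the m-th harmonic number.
lim = ln(32/3)

Euler-Maclaurin gives H_m = ln m + γ + 1/(2m) + O(1/m^2). The γ and O(1/m) terms cancel in the difference:
  H_{32n} − H_{3n} = ln(32n) − ln(3n) + O(1/n) = ln(32/3) + O(1/n).
Hence the limit is ln(32/3).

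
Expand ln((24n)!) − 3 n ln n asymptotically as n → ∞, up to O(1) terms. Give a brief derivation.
ln((24n)!) − 3 n ln n = 21 n ln n + 24(ln 24 − 1) n + (1/2) ln(2π·24n) + O(1/n)

Stirling: ln((24n)!) = 24n ln(24n) − 24n + (1/2) ln(2π·24n) + O(1/n).
Expand 24n ln(24n) = 24n (ln n + ln 24) = 24n ln n + 24n ln 24.
Subtract 3n ln n: leading term is (24 − 3) n ln n = 21 n ln n. The next term is 24n ln 24 − 24n = 24(ln 24 − 1) n. Then the (1/2) ln(2π·24n) correction.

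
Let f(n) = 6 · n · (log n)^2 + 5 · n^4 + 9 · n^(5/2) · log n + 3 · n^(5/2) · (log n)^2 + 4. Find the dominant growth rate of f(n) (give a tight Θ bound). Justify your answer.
f(n) ∈ Θ(n^4)

Compare the terms by growth order. For large n, n^a · (log n)^b dominates n^a' · (log n)^b' iff a > a', or (a = a' and b > b'). Ranking the 5 terms shows the dominant one is 5 · n^4. Hence f(n) ∈ Θ(n^4).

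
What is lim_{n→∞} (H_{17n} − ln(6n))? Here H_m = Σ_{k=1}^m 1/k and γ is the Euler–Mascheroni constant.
lim = ln(17/6) + γ

By Euler-Maclaurin, H_m = ln m + γ + O(1/m). So
  H_{17n} − ln(6n) = ln(17n) + γ − ln(6n) + O(1/n)
                       = ln(17/6) + γ + O(1/n).
Hence the limit is ln(17/6) + γ.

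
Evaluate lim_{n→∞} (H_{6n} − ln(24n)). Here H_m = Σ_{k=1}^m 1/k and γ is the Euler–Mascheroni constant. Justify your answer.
lim = −ln 4 + γ

By Euler-Maclaurin, H_m = ln m + γ + O(1/m). So
  H_{6n} − ln(24n) = ln(6n) + γ − ln(24n) + O(1/n)
                       = ln(6/24) + γ + O(1/n).
Hence the limit is ln(6/24) + γ (= −ln 4).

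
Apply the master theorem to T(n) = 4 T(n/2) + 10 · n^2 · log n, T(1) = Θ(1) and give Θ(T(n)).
T(n) = Θ(n^2 · (log n)^2)

Here log_2 4 = 2 and f(n) = 10 · n^2 · log n = Θ(n^(log_2 4) · (log n)^1). This is the extended Case 2 of the master theorem (f matches the critical exponent up to log factors), giving T(n) = Θ(n^(log_2 4) · (log n)^(1+1)) = Θ(n^2 · (log n)^2).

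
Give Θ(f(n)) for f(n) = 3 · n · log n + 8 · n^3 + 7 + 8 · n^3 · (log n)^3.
f(n) ∈ Θ(n^3 · (log n)^3)

Compare the terms by growth order. For large n, n^a · (log n)^b dominates n^a' · (log n)^b' iff a > a', or (a = a' and b > b'). Ranking the 4 terms shows the dominant one is 8 · n^3 · (log n)^3. Hence f(n) ∈ Θ(n^3 · (log n)^3).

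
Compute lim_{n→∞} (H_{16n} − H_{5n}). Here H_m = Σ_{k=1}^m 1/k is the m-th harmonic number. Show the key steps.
lim = ln(16/5)

Euler-Maclaurin gives H_m = ln m + γ + 1/(2m) + O(1/m^2). The γ and O(1/m) terms cancel in the difference:
  H_{16n} − H_{5n} = ln(16n) − ln(5n) + O(1/n) = ln(16/5) + O(1/n).
Hence the limit is ln(16/5).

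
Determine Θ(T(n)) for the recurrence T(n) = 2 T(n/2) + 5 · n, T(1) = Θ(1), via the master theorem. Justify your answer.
T(n) = Θ(n log n)

log_2 2 = 1, and f(n) = 5 · n = Θ(n^(log_2 2)). This is Case 2 of the master theorem: T(n) = Θ(f(n) · log n) = Θ(n log n).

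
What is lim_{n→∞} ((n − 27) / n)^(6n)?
lim = e^(−162)

Rewrite as (1 − 27/n)^(6n). By the standard limit (1 + x/n)^n → e^x, we have (1 − 27/n)^n → e^(−27), and raising to the 6th power gives e^(−162).
More precisely, ln[(1 − 27/n)^(6n)] = 6n · ln(1 − 27/n) = 6n · (-27/n + O(1/n^2)) = -162 + O(1/n) → -162.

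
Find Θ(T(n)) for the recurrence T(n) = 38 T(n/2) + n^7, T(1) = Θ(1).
T(n) = Θ(n^7)

log_2 38 ≈ 5.248. f(n) = n^7 dominates n^(log_2 38) since 7 > 5.248, and the regularity condition a·f(n/b) = 38·(n/2)^7 = (38/128)·n^7 ≤ c·f(n) holds with c = 38/128 ≈ 0.297 < 1. So this is Case 3: T(n) = Θ(f(n)) = Θ(n^7).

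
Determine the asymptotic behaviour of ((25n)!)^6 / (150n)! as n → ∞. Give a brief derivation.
((25n)!)^6/(150n)! ~ ((2π·25n)^(5/2) / sqrt(6)) · 6^(−6·25n)  →  0

Write N = 25n. Stirling: N! ~ sqrt(2π N)(N/e)^N and (6N)! ~ sqrt(2π·6N)·(6N/e)^(6N).
  (N!)^6/(6N)! ~ (2π N)^(6/2) (N/e)^(6N) / [sqrt(2π·6N) (6N/e)^(6N)]
     = (2π N)^(6/2) / sqrt(2π·6N) · (N/(6N))^(6N)
     = (2π N)^((6−1)/2) / sqrt(6) · 6^(−6N).
Since 6^6 > 1, the factor 6^(−6N) decays exponentially, so the ratio → 0. Substituting N = 25n gives the stated form.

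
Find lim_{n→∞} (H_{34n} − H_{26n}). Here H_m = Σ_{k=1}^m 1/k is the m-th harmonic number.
lim = ln(34/26) = ln(17/13)

Euler-Maclaurin gives H_m = ln m + γ + 1/(2m) + O(1/m^2). The γ and O(1/m) terms cancel in the difference:
  H_{34n} − H_{26n} = ln(34n) − ln(26n) + O(1/n) = ln(34/26) + O(1/n).
Hence the limit is ln(34/26) = ln(17/13).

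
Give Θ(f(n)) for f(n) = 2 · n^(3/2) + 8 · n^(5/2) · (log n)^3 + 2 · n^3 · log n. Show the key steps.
f(n) ∈ Θ(n^3 · log n)

Compare the terms by growth order. For large n, n^a · (log n)^b dominates n^a' · (log n)^b' iff a > a', or (a = a' and b > b'). Ranking the 3 terms shows the dominant one is 2 · n^3 · log n. Hence f(n) ∈ Θ(n^3 · log n).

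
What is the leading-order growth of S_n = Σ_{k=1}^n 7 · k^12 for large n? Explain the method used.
S_n ~ 7 · n^13 / 13

By integral comparison (Euler-Maclaurin), Σ_{k=1}^n 7 · k^12 = 7 · ∫_0^n x^12 dx + O(n^12) = 7 · n^13/13 + O(n^12). (Equivalently, Faulhaber's formula gives the same leading term.)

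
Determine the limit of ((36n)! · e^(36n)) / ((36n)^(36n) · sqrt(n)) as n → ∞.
lim = sqrt(2π·36)

Stirling: (36n)! ~ sqrt(2π·36n) · (36n/e)^(36n). Hence
  (36n)! · e^(36n) / (36n)^(36n) ~ sqrt(2π·36n).
Dividing by sqrt(n): sqrt(2π·36n) / sqrt(n) = sqrt(2π·36) · n^((1−1)/2), so the limit is sqrt(2π·36).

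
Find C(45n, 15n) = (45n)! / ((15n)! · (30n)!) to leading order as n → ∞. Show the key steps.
C(45n, 15n) ~ (27/4)^(15n) · sqrt(3/(4π·15n))

Write N = 15n. Apply Stirling to each factorial:
  (3N)! ~ sqrt(2π·3N) · (3N/e)^(3N),
  N! ~ sqrt(2π N) · (N/e)^N,
  (2N)! ~ sqrt(2π·2N) · (2N/e)^(2N).
The exponential factors combine to (3N)^(3N) / (N^N · (2N)^(2N)) = 3^(3N)/2^(2N) = (3^3/2^2)^N = (27/4)^N.
The square-root prefactors combine to sqrt(2π·3N) / (sqrt(2π N)·sqrt(2π·2N)) = sqrt(3 / (2π·2·N)) = sqrt(3/(4π·15n)).
Substituting N = 15n: C(45n, 15n) ~ (27/4)^(15n) · sqrt(3/(4π·15n)).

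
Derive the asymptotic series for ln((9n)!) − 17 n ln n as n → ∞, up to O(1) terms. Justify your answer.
ln((9n)!) − 17 n ln n = −8 n ln n + 9(ln 9 − 1) n + (1/2) ln(2π·9n) + O(1/n)

Stirling: ln((9n)!) = 9n ln(9n) − 9n + (1/2) ln(2π·9n) + O(1/n).
Expand 9n ln(9n) = 9n (ln n + ln 9) = 9n ln n + 9n ln 9.
Subtract 17n ln n: leading term is (9 − 17) n ln n = −8 n ln n. The next term is 9n ln 9 − 9n = 9(ln 9 − 1) n. Then the (1/2) ln(2π·9n) correction.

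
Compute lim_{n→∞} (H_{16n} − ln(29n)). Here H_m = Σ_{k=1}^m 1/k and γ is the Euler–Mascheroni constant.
lim = ln(16/29) + γ

By Euler-Maclaurin, H_m = ln m + γ + O(1/m). So
  H_{16n} − ln(29n) = ln(16n) + γ − ln(29n) + O(1/n)
                       = ln(16/29) + γ + O(1/n).
Hence the limit is ln(16/29) + γ.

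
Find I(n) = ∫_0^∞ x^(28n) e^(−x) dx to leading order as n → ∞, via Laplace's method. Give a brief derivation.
I(n) ~ sqrt(2π·28n) · (28n/e)^(28n)

Write the integrand as exp(28n ln x − x) and set f(x) = 28n ln x − x. Then f'(x) = 28n/x − 1 = 0 at x* = 28n, and f''(x*) = −28n/x*^2 = −1/(28n). Laplace's method (interior maximum) gives
  I(n) ~ e^(f(x*)) · sqrt(2π / |f''(x*)|)
        = exp(28n ln(28n) − 28n) · sqrt(2π · 28n)
        = (28n)^(28n) e^(−28n) · sqrt(2π·28n)
        = sqrt(2π·28n) · (28n/e)^(28n).
This matches Γ(28n+1) with Stirling applied to Γ.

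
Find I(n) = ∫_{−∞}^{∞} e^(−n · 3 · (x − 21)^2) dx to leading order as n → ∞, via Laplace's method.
I(n) = sqrt(π/(3n))

Here φ(x) = 3 · (x − 21)^2 has its unique minimum at x* = 21 with φ(x*) = 0 and φ''(x*) = 6. Laplace's method gives
  I(n) ~ e^(−n φ(x*)) · sqrt(2π / (n · φ''(x*))) = sqrt(2π / (6n)) = sqrt(π/(3n)).
This is exact: substituting u = (x − 21)·sqrt(3n) gives I(n) = (1/sqrt(3n)) ∫_{−∞}^{∞} e^(−u^2) du = sqrt(π/(3n)).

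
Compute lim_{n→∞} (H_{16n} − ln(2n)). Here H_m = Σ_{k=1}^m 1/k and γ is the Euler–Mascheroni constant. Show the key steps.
lim = ln 8 + γ

By Euler-Maclaurin, H_m = ln m + γ + O(1/m). So
  H_{16n} − ln(2n) = ln(16n) + γ − ln(2n) + O(1/n)
                       = ln(16/2) + γ + O(1/n).
Hence the limit is ln(16/2) + γ (= ln 8).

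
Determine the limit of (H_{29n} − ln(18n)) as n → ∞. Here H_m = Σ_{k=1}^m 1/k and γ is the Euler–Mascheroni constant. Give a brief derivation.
lim = ln(29/18) + γ

By Euler-Maclaurin, H_m = ln m + γ + O(1/m). So
  H_{29n} − ln(18n) = ln(29n) + γ − ln(18n) + O(1/n)
                       = ln(29/18) + γ + O(1/n).
Hence the limit is ln(29/18) + γ.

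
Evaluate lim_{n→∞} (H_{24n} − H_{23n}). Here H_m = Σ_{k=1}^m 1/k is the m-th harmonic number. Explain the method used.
lim = ln(24/23)

Euler-Maclaurin gives H_m = ln m + γ + 1/(2m) + O(1/m^2). The γ and O(1/m) terms cancel in the difference:
  H_{24n} − H_{23n} = ln(24n) − ln(23n) + O(1/n) = ln(24/23) + O(1/n).
Hence the limit is ln(24/23).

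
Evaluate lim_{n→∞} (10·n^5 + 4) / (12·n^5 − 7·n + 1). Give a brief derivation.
lim = 10/12 = 5/6

For large n the leading n^5 terms dominate both numerator and denominator. Dividing top and bottom by n^5, every other term tends to 0, leaving 10/12 = 5/6.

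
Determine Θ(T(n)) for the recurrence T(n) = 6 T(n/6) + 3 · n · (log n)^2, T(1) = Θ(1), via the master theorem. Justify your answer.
T(n) = Θ(n · (log n)^3)

Here log_6 6 = 1 and f(n) = 3 · n · (log n)^2 = Θ(n^(log_6 6) · (log n)^2). This is the extended Case 2 of the master theorem (f matches the critical exponent up to log factors), giving T(n) = Θ(n^(log_6 6) · (log n)^(2+1)) = Θ(n · (log n)^3).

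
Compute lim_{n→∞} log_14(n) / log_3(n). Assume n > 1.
lim = ln(3) / ln(14) = log_14(3)

Change of base: log_14(n) = ln n / ln 14 and log_3(n) = ln n / ln 3. The ratio is (ln n / ln 14) · (ln 3 / ln n) = ln 3 / ln 14, a constant independent of n. So the limit is ln 3 / ln 14 = log_14(3).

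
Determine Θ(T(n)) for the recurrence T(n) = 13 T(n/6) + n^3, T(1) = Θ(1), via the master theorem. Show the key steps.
T(n) = Θ(n^3)

log_6 13 ≈ 1.432. f(n) = n^3 dominates n^(log_6 13) since 3 > 1.432, and the regularity condition a·f(n/b) = 13·(n/6)^3 = (13/216)·n^3 ≤ c·f(n) holds with c = 13/216 ≈ 0.0602 < 1. So this is Case 3: T(n) = Θ(f(n)) = Θ(n^3).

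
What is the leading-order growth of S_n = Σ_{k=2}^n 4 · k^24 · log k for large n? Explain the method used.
S_n ~ 4 · n^25 log n / 25 − 4 · n^25 / 625

By integral comparison, S_n = ∫_1^n 4 · x^24 · log x dx + O(n^24 · log n). For the integral, ∫ x^24 log x dx = n^25 log n / 25 − n^25/625 (integration by parts). Hence S_n ~ 4 · n^25 log n / 25 − 4 · n^25 / 625.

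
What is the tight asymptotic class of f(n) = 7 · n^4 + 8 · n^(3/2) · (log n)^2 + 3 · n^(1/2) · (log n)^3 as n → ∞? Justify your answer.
f(n) ∈ Θ(n^4)

Compare the terms by growth order. For large n, n^a · (log n)^b dominates n^a' · (log n)^b' iff a > a', or (a = a' and b > b'). Ranking the 3 terms shows the dominant one is 7 · n^4. Hence f(n) ∈ Θ(n^4).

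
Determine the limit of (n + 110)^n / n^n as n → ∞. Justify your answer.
lim = e^110

Rewrite as (1 + 110/n)^(n). By the standard limit (1 + x/n)^n → e^x, we have (1 + 110/n)^n → e^110, and raising to the 1st power gives e^110.
More precisely, ln[(1 + 110/n)^(n)] = n · ln(1 + 110/n) = n · (110/n + O(1/n^2)) = 110 + O(1/n) → 110.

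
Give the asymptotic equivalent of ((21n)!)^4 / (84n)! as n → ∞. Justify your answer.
((21n)!)^4/(84n)! ~ ((2π·21n)^(3/2) / 2) · 4^(−4·21n)  →  0

Write N = 21n. Stirling: N! ~ sqrt(2π N)(N/e)^N and (4N)! ~ sqrt(2π·4N)·(4N/e)^(4N).
  (N!)^4/(4N)! ~ (2π N)^(4/2) (N/e)^(4N) / [sqrt(2π·4N) (4N/e)^(4N)]
     = (2π N)^(4/2) / sqrt(2π·4N) · (N/(4N))^(4N)
     = (2π N)^((4−1)/2) / 2 · 4^(−4N).
Since 4^4 > 1, the factor 4^(−4N) decays exponentially, so the ratio → 0. Substituting N = 21n gives the stated form.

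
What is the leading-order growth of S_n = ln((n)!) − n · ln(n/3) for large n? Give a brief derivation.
S_n ~ n · (ln 3 − 1) + O(ln n)

Stirling: ln((n)!) = n ln(n) − n + O(ln n).
  S_n = n ln(n) − n − n ln(n/3) + O(ln n)
      = n ln(n) − n ln n + n ln 3 − n + O(ln n)
      = n ln 3 − n + O(ln n)
      = n (ln 3 − 1) + O(ln n).
Numerically ln(3) − 1 ≈ 0.0986.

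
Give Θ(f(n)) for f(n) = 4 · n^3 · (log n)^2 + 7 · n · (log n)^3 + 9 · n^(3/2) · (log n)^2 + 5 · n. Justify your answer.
f(n) ∈ Θ(n^3 · (log n)^2)

Compare the terms by growth order. For large n, n^a · (log n)^b dominates n^a' · (log n)^b' iff a > a', or (a = a' and b > b'). Ranking the 4 terms shows the dominant one is 4 · n^3 · (log n)^2. Hence f(n) ∈ Θ(n^3 · (log n)^2).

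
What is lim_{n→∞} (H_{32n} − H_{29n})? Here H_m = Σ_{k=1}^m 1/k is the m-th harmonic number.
lim = ln(32/29)

Euler-Maclaurin gives H_m = ln m + γ + 1/(2m) + O(1/m^2). The γ and O(1/m) terms cancel in the difference:
  H_{32n} − H_{29n} = ln(32n) − ln(29n) + O(1/n) = ln(32/29) + O(1/n).
Hence the limit is ln(32/29).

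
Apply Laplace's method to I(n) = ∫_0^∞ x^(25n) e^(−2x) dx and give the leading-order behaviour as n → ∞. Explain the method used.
I(n) ~ (sqrt(2π·25n) / 2) · (25n/(2e))^(25n)

Write the integrand as exp(25n ln x − 2x) and set f(x) = 25n ln x − 2x. Then f'(x) = 25n/x − 2 = 0 at x* = 25n/2, and f''(x*) = −25n/x*^2 = −2^2/(25n). Laplace's method (interior maximum) gives
  I(n) ~ e^(f(x*)) · sqrt(2π / |f''(x*)|)
        = exp(25n ln(25n/2) − 25n) · sqrt(2π · 25n / 2^2)
        = (25n/2)^(25n) e^(−25n) · sqrt(2π·25n) / 2
        = (sqrt(2π·25n) / 2) · (25n/(2e))^(25n).
This matches Γ(25n+1)/2^(25n+1) with Stirling applied to Γ.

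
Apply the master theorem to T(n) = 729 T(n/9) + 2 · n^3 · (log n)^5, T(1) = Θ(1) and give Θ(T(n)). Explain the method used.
T(n) = Θ(n^3 · (log n)^6)

Here log_9 729 = 3 and f(n) = 2 · n^3 · (log n)^5 = Θ(n^(log_9 729) · (log n)^5). This is the extended Case 2 of the master theorem (f matches the critical exponent up to log factors), giving T(n) = Θ(n^(log_9 729) · (log n)^(5+1)) = Θ(n^3 · (log n)^6).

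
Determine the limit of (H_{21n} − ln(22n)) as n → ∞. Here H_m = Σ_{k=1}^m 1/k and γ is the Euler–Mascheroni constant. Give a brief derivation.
lim = ln(21/22) + γ

By Euler-Maclaurin, H_m = ln m + γ + O(1/m). So
  H_{21n} − ln(22n) = ln(21n) + γ − ln(22n) + O(1/n)
                       = ln(21/22) + γ + O(1/n).
Hence the limit is ln(21/22) + γ.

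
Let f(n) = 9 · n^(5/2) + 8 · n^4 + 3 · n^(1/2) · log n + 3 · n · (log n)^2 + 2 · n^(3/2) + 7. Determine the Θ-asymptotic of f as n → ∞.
f(n) ∈ Θ(n^4)

Compare the terms by growth order. For large n, n^a · (log n)^b dominates n^a' · (log n)^b' iff a > a', or (a = a' and b > b'). Ranking the 6 terms shows the dominant one is 8 · n^4. Hence f(n) ∈ Θ(n^4).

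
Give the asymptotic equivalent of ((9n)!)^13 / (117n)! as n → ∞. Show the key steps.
((9n)!)^13/(117n)! ~ ((2π·9n)^(12/2) / sqrt(13)) · 13^(−13·9n)  →  0

Write N = 9n. Stirling: N! ~ sqrt(2π N)(N/e)^N and (13N)! ~ sqrt(2π·13N)·(13N/e)^(13N).
  (N!)^13/(13N)! ~ (2π N)^(13/2) (N/e)^(13N) / [sqrt(2π·13N) (13N/e)^(13N)]
     = (2π N)^(13/2) / sqrt(2π·13N) · (N/(13N))^(13N)
     = (2π N)^((13−1)/2) / sqrt(13) · 13^(−13N).
Since 13^13 > 1, the factor 13^(−13N) decays exponentially, so the ratio → 0. Substituting N = 9n gives the stated form.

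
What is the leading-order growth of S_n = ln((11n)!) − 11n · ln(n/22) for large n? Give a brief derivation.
S_n ~ 11n · (ln 242 − 1) + O(ln n)

Stirling: ln((11n)!) = 11n ln(11n) − 11n + O(ln n).
  S_n = 11n ln(11n) − 11n − 11n ln(n/22) + O(ln n)
      = 11n ln(11n) − 11n ln n + 11n ln 22 − 11n + O(ln n)
      = 11n ln 11 + 11n ln 22 − 11n + O(ln n)
      = 11n (ln 242 − 1) + O(ln n).
Numerically ln(242) − 1 ≈ 4.4889.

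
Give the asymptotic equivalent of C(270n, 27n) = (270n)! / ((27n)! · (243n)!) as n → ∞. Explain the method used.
C(270n, 27n) ~ (10000000000/387420489)^(27n) · sqrt(5/(9π·27n))

Write N = 27n. Apply Stirling to each factorial:
  (10N)! ~ sqrt(2π·10N) · (10N/e)^(10N),
  N! ~ sqrt(2π N) · (N/e)^N,
  (9N)! ~ sqrt(2π·9N) · (9N/e)^(9N).
The exponential factors combine to (10N)^(10N) / (N^N · (9N)^(9N)) = 10^(10N)/9^(9N) = (10^10/9^9)^N = (10000000000/387420489)^N.
The square-root prefactors combine to sqrt(2π·10N) / (sqrt(2π N)·sqrt(2π·9N)) = sqrt(10 / (2π·9·N)) = sqrt(5/(9π·27n)).
Substituting N = 27n: C(270n, 27n) ~ (10000000000/387420489)^(27n) · sqrt(5/(9π·27n)).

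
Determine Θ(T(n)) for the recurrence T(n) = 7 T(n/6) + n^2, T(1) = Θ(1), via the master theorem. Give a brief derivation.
T(n) = Θ(n^2)

log_6 7 ≈ 1.086. f(n) = n^2 dominates n^(log_6 7) since 2 > 1.086, and the regularity condition a·f(n/b) = 7·(n/6)^2 = (7/36)·n^2 ≤ c·f(n) holds with c = 7/36 ≈ 0.194 < 1. So this is Case 3: T(n) = Θ(f(n)) = Θ(n^2).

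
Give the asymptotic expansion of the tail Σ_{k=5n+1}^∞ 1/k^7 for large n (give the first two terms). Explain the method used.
Σ_{k>5n} 1/k^7 = 1/(6 · (5n)^6) − 1/(2 · (5n)^7) + O(1/(5n)^8)

Compare to the integral: ∫_{5n}^∞ x^(−7) dx = [−x^(−6)/6]_{5n}^∞ = 1/((7−1)·(5n)^6). The Euler-Maclaurin correction adds −f(5n)/2 = −1/(2·(5n)^7). Euler-Maclaurin then gives
  Σ_{k>5n} 1/k^7 = ∫_{5n}^∞ dx/x^7 − 1/(2·(5n)^7) + O(1/(5n)^8).
(Equivalently this is ζ(7) − Σ_{k≤5n} 1/k^7.)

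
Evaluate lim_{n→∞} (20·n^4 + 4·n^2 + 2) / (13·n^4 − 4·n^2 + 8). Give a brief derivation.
lim = 20/13

For large n the leading n^4 terms dominate both numerator and denominator. Dividing top and bottom by n^4, every other term tends to 0, leaving 20/13.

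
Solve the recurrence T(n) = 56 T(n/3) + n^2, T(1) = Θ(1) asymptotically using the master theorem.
T(n) = Θ(n^(log_3 56))

Master theorem: compare f(n) = n^2 to n^(log_3 56) where log_3 56 ≈ 3.664. Since 2 < log_3 56, we have f(n) = O(n^(log_3 56 − ε)) for some ε > 0 — Case 1. Hence T(n) = Θ(n^(log_3 56)).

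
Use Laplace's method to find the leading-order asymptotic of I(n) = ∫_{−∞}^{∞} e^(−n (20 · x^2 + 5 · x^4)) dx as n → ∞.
I(n) ~ sqrt(π/(20n))

φ(x) = 20 · x^2 + 5 · x^4 has its unique global minimum at x* = 0 (since φ'(x) = 40x + 20x^3 = 0 only at x = 0 for real x with both coefficients positive, and φ → ∞ as |x| → ∞). At x* = 0, φ(0) = 0 and φ''(0) = 40. Laplace's method then gives
  I(n) ~ sqrt(2π / (n · φ''(0))) · e^(−n φ(0)) = sqrt(2π / (40n)) = sqrt(π/(20n)).
The 5 · x^4 term contributes only at subleading order (an O(1/n) relative correction).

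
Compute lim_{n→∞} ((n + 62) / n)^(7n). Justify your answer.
lim = e^434

Rewrite as (1 + 62/n)^(7n). By the standard limit (1 + x/n)^n → e^x, we have (1 + 62/n)^n → e^62, and raising to the 7th power gives e^434.
More precisely, ln[(1 + 62/n)^(7n)] = 7n · ln(1 + 62/n) = 7n · (62/n + O(1/n^2)) = 434 + O(1/n) → 434.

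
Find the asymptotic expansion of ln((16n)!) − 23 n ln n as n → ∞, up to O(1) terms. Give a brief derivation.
ln((16n)!) − 23 n ln n = −7 n ln n + 16(ln 16 − 1) n + (1/2) ln(2π·16n) + O(1/n)

Stirling: ln((16n)!) = 16n ln(16n) − 16n + (1/2) ln(2π·16n) + O(1/n).
Expand 16n ln(16n) = 16n (ln n + ln 16) = 16n ln n + 16n ln 16.
Subtract 23n ln n: leading term is (16 − 23) n ln n = −7 n ln n. The next term is 16n ln 16 − 16n = 16(ln 16 − 1) n. Then the (1/2) ln(2π·16n) correction.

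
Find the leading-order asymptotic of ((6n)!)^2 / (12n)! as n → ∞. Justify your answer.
((6n)!)^2/(12n)! ~ ((2π·6n)^(1/2) / sqrt(2)) · 2^(−2·6n)  →  0

Write N = 6n. Stirling: N! ~ sqrt(2π N)(N/e)^N and (2N)! ~ sqrt(2π·2N)·(2N/e)^(2N).
  (N!)^2/(2N)! ~ (2π N)^(2/2) (N/e)^(2N) / [sqrt(2π·2N) (2N/e)^(2N)]
     = (2π N)^(2/2) / sqrt(2π·2N) · (N/(2N))^(2N)
     = (2π N)^((2−1)/2) / sqrt(2) · 2^(−2N).
Since 2^2 > 1, the factor 2^(−2N) decays exponentially, so the ratio → 0. Substituting N = 6n gives the stated form.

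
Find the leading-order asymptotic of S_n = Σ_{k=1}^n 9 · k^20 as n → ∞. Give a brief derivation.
S_n ~ 3 · n^21 / 7

By integral comparison (Euler-Maclaurin), Σ_{k=1}^n 9 · k^20 = 9 · ∫_0^n x^20 dx + O(n^20) = 9 · n^21/21 = 3 · n^21 / 7 + O(n^20). (Equivalently, Faulhaber's formula gives the same leading term.)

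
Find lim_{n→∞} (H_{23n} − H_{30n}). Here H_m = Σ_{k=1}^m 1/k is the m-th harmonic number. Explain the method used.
lim = ln(23/30)

Euler-Maclaurin gives H_m = ln m + γ + 1/(2m) + O(1/m^2). The γ and O(1/m) terms cancel in the difference:
  H_{23n} − H_{30n} = ln(23n) − ln(30n) + O(1/n) = ln(23/30) + O(1/n).
Hence the limit is ln(23/30).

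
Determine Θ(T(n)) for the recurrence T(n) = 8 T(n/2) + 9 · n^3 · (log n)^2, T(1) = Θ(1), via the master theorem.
T(n) = Θ(n^3 · (log n)^3)

Here log_2 8 = 3 and f(n) = 9 · n^3 · (log n)^2 = Θ(n^(log_2 8) · (log n)^2). This is the extended Case 2 of the master theorem (f matches the critical exponent up to log factors), giving T(n) = Θ(n^(log_2 8) · (log n)^(2+1)) = Θ(n^3 · (log n)^3).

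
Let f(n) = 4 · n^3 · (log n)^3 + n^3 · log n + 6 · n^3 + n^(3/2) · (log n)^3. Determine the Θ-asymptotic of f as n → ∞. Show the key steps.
f(n) ∈ Θ(n^3 · (log n)^3)

Compare the terms by growth order. For large n, n^a · (log n)^b dominates n^a' · (log n)^b' iff a > a', or (a = a' and b > b'). Ranking the 4 terms shows the dominant one is 4 · n^3 · (log n)^3. Hence f(n) ∈ Θ(n^3 · (log n)^3).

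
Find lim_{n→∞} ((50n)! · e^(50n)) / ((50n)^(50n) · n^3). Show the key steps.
lim = 0

Stirling: (50n)! ~ sqrt(2π·50n) · (50n/e)^(50n). Hence
  (50n)! · e^(50n) / (50n)^(50n) ~ sqrt(2π·50n).
Dividing by n^3: sqrt(2π·50n) / n^3 = sqrt(2π·50) · n^((1−6)/2), so the expression behaves like sqrt(2π·50) · n^((1−6)/2) → 0.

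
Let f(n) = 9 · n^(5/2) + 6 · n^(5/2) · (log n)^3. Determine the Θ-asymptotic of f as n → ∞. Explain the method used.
f(n) ∈ Θ(n^(5/2) · (log n)^3)

Compare the terms by growth order. For large n, n^a · (log n)^b dominates n^a' · (log n)^b' iff a > a', or (a = a' and b > b'). Ranking the 2 terms shows the dominant one is 6 · n^(5/2) · (log n)^3. Hence f(n) ∈ Θ(n^(5/2) · (log n)^3).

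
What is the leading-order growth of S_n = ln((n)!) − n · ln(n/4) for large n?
S_n ~ n · (ln 4 − 1) + O(ln n)

Stirling: ln((n)!) = n ln(n) − n + O(ln n).
  S_n = n ln(n) − n − n ln(n/4) + O(ln n)
      = n ln(n) − n ln n + n ln 4 − n + O(ln n)
      = n ln 4 − n + O(ln n)
      = n (ln 4 − 1) + O(ln n).
Numerically ln(4) − 1 ≈ 0.3863.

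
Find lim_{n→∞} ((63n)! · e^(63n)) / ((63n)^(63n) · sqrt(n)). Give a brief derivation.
lim = sqrt(2π·63)

Stirling: (63n)! ~ sqrt(2π·63n) · (63n/e)^(63n). Hence
  (63n)! · e^(63n) / (63n)^(63n) ~ sqrt(2π·63n).
Dividing by sqrt(n): sqrt(2π·63n) / sqrt(n) = sqrt(2π·63) · n^((1−1)/2), so the limit is sqrt(2π·63).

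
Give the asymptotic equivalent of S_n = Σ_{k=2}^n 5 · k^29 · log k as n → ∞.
S_n ~ n^30 log n / 6 − n^30 / 180

By integral comparison, S_n = ∫_1^n 5 · x^29 · log x dx + O(n^29 · log n). For the integral, ∫ x^29 log x dx = n^30 log n / 30 − n^30/900 (integration by parts). Hence S_n ~ n^30 log n / 6 − n^30 / 180.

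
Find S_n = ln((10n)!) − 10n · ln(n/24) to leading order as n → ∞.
S_n ~ 10n · (ln 240 − 1) + O(ln n)

Stirling: ln((10n)!) = 10n ln(10n) − 10n + O(ln n).
  S_n = 10n ln(10n) − 10n − 10n ln(n/24) + O(ln n)
      = 10n ln(10n) − 10n ln n + 10n ln 24 − 10n + O(ln n)
      = 10n ln 10 + 10n ln 24 − 10n + O(ln n)
      = 10n (ln 240 − 1) + O(ln n).
Numerically ln(240) − 1 ≈ 4.4806.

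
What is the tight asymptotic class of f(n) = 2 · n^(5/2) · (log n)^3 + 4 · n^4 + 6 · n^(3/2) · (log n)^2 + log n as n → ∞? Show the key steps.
f(n) ∈ Θ(n^4)

Compare the terms by growth order. For large n, n^a · (log n)^b dominates n^a' · (log n)^b' iff a > a', or (a = a' and b > b'). Ranking the 4 terms shows the dominant one is 4 · n^4. Hence f(n) ∈ Θ(n^4).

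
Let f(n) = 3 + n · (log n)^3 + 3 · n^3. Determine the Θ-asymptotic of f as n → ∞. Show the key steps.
f(n) ∈ Θ(n^3)

Compare the terms by growth order. For large n, n^a · (log n)^b dominates n^a' · (log n)^b' iff a > a', or (a = a' and b > b'). Ranking the 3 terms shows the dominant one is 3 · n^3. Hence f(n) ∈ Θ(n^3).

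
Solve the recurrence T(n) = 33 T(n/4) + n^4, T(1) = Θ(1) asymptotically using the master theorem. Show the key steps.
T(n) = Θ(n^4)

log_4 33 ≈ 2.522. f(n) = n^4 dominates n^(log_4 33) since 4 > 2.522, and the regularity condition a·f(n/b) = 33·(n/4)^4 = (33/256)·n^4 ≤ c·f(n) holds with c = 33/256 ≈ 0.129 < 1. So this is Case 3: T(n) = Θ(f(n)) = Θ(n^4).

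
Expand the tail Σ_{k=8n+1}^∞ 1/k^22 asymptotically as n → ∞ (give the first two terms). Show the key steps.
Σ_{k>8n} 1/k^22 = 1/(21 · (8n)^21) − 1/(2 · (8n)^22) + O(1/(8n)^23)

Compare to the integral: ∫_{8n}^∞ x^(−22) dx = [−x^(−21)/21]_{8n}^∞ = 1/((22−1)·(8n)^21). The Euler-Maclaurin correction adds −f(8n)/2 = −1/(2·(8n)^22). Euler-Maclaurin then gives
  Σ_{k>8n} 1/k^22 = ∫_{8n}^∞ dx/x^22 − 1/(2·(8n)^22) + O(1/(8n)^23).
(Equivalently this is ζ(22) − Σ_{k≤8n} 1/k^22.)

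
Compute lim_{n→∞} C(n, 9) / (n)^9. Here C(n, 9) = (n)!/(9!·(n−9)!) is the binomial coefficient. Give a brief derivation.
lim = 1/9! = 1/362880

With N = n → ∞: C(N, 9) / N^9 = [N(N−1)…(N−8)] / (9! · N^9) = (1/9!) · 1 · (1 − 1/n) · … · (1 − 8/n). Each factor → 1 as N → ∞, so the limit is 1/9! = 1/362880.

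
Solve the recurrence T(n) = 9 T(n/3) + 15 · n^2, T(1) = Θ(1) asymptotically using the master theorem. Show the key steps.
T(n) = Θ(n^2 log n)

log_3 9 = 2, and f(n) = 15 · n^2 = Θ(n^(log_3 9)). This is Case 2 of the master theorem: T(n) = Θ(f(n) · log n) = Θ(n^2 log n).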